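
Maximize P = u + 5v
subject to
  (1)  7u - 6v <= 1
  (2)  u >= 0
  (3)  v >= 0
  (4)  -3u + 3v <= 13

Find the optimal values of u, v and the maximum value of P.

u = 27, v = 94/3, maximum P = 551/3

Extreme points and P = u + 5v:
  (1/7, 0) → P = 1/7
  (27, 94/3) → P = 551/3
  (0, 0) → P = 0
  (0, 13/3) → P = 65/3

At the optimal vertex, 7u - 6v = 1 and -3u + 3v = 13.
Solving simultaneously gives u = 27, v = 94/3.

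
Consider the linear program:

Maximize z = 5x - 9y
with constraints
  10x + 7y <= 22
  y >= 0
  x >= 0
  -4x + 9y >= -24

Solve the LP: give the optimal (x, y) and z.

Vertices and z = 5x - 9y:
  (11/5, 0) → z = 11
  (0, 22/7) → z = -198/7
  (0, 0) → z = 0

x = 11/5, y = 0, maximum z = 11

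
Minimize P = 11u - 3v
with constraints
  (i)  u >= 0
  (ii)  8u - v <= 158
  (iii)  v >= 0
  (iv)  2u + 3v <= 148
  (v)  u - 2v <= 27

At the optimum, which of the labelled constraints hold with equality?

(i) and (iv)

Feasible corners and P = 11u - 3v:
  (0, 0) → P = 0
  (0, 148/3) → P = -148
  (79/4, 0) → P = 869/4
  (311/13, 434/13) → P = 163

The minimum is at (0, 148/3). Substituting into each constraint, equality holds for (i) and (iv); the remaining constraints have slack.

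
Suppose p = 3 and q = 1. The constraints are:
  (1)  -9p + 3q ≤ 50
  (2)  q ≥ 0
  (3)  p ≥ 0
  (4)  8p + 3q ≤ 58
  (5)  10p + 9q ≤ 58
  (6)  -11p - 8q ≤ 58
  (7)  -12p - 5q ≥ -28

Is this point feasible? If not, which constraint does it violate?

not feasible — violates (7)

Constraint (7): -12p - 5q = -41, which is not ≥ -28. All other constraints are satisfied.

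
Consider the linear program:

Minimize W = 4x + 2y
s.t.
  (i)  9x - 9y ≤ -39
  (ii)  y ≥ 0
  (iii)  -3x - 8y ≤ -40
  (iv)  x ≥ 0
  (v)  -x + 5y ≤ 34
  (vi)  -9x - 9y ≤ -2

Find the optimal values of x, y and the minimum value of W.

x = 0, y = 5, minimum W = 10

Extreme points and W = 4x + 2y:
  (16/33, 53/11) → W = 382/33
  (37/12, 89/12) → W = 163/6
  (0, 5) → W = 10
  (0, 34/5) → W = 68/5

The optimum lies where -3x - 8y = -40 and x = 0.
Solving simultaneously gives x = 0, y = 5.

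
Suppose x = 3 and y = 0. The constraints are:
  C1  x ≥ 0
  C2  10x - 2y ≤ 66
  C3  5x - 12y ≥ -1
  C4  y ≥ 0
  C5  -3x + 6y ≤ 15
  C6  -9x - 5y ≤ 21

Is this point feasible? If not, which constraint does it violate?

feasible

C1: 3 ≥ 0 ✓
C2: 30 ≤ 66 ✓
C3: 15 ≥ -1 ✓
C4: 0 ≥ 0 ✓
C5: -9 ≤ 15 ✓
C6: -27 ≤ 21 ✓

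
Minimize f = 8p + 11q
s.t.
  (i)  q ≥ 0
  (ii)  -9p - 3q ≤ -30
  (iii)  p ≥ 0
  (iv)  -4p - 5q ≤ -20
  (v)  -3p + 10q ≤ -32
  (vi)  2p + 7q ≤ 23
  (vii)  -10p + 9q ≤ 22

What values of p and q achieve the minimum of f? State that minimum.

p = 32/3, q = 0, minimum f = 256/3

Corner points and f = 8p + 11q:
  (32/3, 0) → f = 256/3
  (23/2, 0) → f = 92
  (454/41, 5/41) → f = 3687/41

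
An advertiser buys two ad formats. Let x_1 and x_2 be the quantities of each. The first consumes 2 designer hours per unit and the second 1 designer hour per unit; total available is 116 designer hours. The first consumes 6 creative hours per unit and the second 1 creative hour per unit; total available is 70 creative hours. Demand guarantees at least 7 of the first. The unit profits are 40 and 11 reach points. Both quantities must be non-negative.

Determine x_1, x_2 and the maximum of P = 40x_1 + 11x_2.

Extreme points and P = 40x_1 + 11x_2:
  (35/3, 0) → P = 1400/3
  (7, 0) → P = 280
  (7, 28) → P = 588

x_1 = 7, x_2 = 28, maximum P = 588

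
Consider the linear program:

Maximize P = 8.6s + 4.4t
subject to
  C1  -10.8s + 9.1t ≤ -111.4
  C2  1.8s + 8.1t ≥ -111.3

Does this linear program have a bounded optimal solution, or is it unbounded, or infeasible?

From the feasible point (-3683/3462, -7792/577), moving in the direction (8.1, -1.8) keeps every constraint satisfied while P increases without bound.

unbounded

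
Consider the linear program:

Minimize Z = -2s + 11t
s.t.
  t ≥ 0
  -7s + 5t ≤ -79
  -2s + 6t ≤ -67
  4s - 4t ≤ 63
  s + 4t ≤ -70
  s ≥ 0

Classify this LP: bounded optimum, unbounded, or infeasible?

The boundaries s + 4t = -70 and s = 0 meet at (0, -35/2), but that point violates t ≥ 0. Every candidate vertex is excluded by some other constraint, so the feasible region is empty.

infeasible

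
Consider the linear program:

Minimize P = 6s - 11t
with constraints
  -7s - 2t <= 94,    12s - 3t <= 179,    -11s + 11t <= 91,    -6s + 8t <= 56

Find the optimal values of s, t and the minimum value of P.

Feasible corners and P = 6s - 11t:
  (76/45, -2381/45) → P = 26647/45
  (-1216/99, -397/99) → P = -2929/99
  (800/39, 291/13) → P = -1601/13
  (-56/11, 35/11) → P = -721/11

The optimum lies where 12s - 3t = 179 and -6s + 8t = 56.
Solving simultaneously gives s = 800/39, t = 291/13.

s = 800/39, t = 291/13, minimum P = -1601/13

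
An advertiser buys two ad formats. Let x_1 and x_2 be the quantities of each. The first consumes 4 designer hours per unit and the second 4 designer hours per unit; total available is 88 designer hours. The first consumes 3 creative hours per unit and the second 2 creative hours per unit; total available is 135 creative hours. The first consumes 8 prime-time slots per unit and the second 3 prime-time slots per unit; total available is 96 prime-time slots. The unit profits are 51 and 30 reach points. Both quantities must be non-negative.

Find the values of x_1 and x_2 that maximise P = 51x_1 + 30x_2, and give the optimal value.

Feasible corners and P = 51x_1 + 30x_2:
  (0, 0) → P = 0
  (0, 22) → P = 660
  (12, 0) → P = 612
  (6, 16) → P = 786

x_1 = 6, x_2 = 16, maximum P = 786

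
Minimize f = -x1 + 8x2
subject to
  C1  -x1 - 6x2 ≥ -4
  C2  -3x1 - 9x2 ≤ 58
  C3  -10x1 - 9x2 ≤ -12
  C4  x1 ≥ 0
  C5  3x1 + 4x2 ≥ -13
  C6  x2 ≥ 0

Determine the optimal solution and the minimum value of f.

x1 = 4, x2 = 0, minimum f = -4

Vertices and f = -x1 + 8x2:
  (12/17, 28/51) → f = 188/51
  (4, 0) → f = -4
  (6/5, 0) → f = -6/5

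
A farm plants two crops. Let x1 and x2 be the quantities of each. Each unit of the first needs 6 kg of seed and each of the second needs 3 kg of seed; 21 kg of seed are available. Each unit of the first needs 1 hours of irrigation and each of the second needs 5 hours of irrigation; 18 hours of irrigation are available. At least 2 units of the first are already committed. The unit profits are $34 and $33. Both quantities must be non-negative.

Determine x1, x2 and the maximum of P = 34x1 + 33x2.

x1 = 2, x2 = 3, maximum P = 167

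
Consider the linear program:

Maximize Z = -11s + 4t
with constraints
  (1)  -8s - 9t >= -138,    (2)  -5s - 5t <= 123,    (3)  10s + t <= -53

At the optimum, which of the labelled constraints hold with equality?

(1) and (2)

Vertices and Z = -11s + 4t:
  (-1797/5, 1674/5) → Z = 26463/5
  (-15/2, 22) → Z = 341/2
  (-142/45, -193/9) → Z = -766/15

The maximum is at (-1797/5, 1674/5). Substituting into each constraint, equality holds for (1) and (2); the remaining constraints have slack.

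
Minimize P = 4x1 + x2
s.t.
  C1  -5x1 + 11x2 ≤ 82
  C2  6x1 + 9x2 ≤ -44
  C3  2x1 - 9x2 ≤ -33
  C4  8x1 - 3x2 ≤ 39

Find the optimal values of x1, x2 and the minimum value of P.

x1 = -375/23, x2 = 1/23, minimum P = -1499/23

Corner points and P = 4x1 + x2:
  (-1222/111, 272/111) → P = -4616/111
  (-375/23, 1/23) → P = -1499/23
  (-77/8, 55/36) → P = -1331/36

The optimum lies where -5x1 + 11x2 = 82 and 2x1 - 9x2 = -33.
Solving simultaneously gives x1 = -375/23, x2 = 1/23.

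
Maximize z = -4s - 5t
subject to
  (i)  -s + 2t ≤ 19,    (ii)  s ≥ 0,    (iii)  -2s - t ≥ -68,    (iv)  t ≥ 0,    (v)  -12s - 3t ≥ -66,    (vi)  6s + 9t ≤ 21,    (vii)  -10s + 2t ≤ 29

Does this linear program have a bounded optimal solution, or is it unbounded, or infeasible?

Vertices and z = -4s - 5t:
  (0, 0) → z = 0
  (0, 7/3) → z = -35/3
  (7/2, 0) → z = -14
The feasible region has finitely many vertices and no improving ray; the maximum is 0 at (0, 0).

bounded optimum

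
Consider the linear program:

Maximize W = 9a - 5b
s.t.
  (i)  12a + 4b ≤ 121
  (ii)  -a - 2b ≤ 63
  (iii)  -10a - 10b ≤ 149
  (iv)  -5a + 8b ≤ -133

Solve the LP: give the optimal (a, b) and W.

The optimum lies where 12a + 4b = 121 and -10a - 10b = 149.
Solving simultaneously gives a = 903/40, b = -1499/40.

a = 903/40, b = -1499/40, maximum W = 7811/20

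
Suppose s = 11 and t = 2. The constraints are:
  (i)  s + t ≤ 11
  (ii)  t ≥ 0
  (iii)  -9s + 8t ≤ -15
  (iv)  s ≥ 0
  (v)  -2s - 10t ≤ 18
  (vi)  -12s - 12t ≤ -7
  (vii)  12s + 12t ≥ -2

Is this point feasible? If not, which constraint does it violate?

not feasible — violates (i)

Constraint (i): s + t = 13, which is not ≤ 11. All other constraints are satisfied.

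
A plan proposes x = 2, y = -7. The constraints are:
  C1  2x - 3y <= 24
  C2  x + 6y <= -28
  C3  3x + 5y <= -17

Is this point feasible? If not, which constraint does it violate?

Constraint C1: 2x - 3y = 25, which is not ≤ 24. All other constraints are satisfied.

not feasible — violates C1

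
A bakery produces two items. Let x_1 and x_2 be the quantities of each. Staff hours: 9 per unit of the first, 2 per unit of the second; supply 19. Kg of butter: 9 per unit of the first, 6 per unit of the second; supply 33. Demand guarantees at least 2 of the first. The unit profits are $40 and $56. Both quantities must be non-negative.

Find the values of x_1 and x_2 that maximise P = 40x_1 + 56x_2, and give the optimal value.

x_1 = 2, x_2 = 1/2, maximum P = 108

Corner points and P = 40x_1 + 56x_2:
  (19/9, 0) → P = 760/9
  (2, 0) → P = 80
  (2, 1/2) → P = 108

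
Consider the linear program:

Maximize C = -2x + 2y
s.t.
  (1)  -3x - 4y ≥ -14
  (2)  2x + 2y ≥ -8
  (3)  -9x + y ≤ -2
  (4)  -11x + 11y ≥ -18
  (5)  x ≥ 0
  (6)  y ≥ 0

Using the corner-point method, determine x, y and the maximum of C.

x = 22/39, y = 40/13, maximum C = 196/39

Vertices and C = -2x + 2y:
  (22/39, 40/13) → C = 196/39
  (226/77, 100/77) → C = -36/11
  (2/9, 0) → C = -4/9
  (18/11, 0) → C = -36/11

At the optimal vertex, -3x - 4y = -14 and -9x + y = -2.
Solving simultaneously gives x = 22/39, y = 40/13.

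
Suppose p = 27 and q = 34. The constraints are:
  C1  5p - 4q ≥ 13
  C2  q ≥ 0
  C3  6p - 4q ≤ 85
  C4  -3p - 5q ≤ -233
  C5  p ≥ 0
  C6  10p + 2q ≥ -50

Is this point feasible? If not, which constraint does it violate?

Constraint C1: 5p - 4q = -1, which is not ≥ 13. All other constraints are satisfied.

not feasible — violates C1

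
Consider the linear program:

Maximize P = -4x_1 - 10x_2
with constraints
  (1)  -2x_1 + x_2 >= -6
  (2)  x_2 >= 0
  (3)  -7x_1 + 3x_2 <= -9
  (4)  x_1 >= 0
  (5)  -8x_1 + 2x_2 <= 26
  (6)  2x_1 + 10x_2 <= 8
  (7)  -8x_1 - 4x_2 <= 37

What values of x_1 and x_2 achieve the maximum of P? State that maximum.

The optimum lies where x_2 = 0 and -7x_1 + 3x_2 = -9.
Solving simultaneously gives x_1 = 9/7, x_2 = 0.

x_1 = 9/7, x_2 = 0, maximum P = -36/7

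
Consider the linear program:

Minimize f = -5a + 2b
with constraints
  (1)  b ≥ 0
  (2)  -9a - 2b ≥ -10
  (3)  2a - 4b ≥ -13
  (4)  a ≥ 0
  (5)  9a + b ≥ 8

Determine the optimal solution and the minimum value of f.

Vertices and f = -5a + 2b:
  (10/9, 0) → f = -50/9
  (8/9, 0) → f = -40/9
  (2/3, 2) → f = 2/3

a = 10/9, b = 0, minimum f = -50/9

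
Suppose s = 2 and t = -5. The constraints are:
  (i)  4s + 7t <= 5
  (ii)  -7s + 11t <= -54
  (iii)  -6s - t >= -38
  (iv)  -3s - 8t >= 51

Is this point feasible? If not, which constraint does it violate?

not feasible — violates (iv)

Constraint (iv): -3s - 8t = 34, which is not ≥ 51. All other constraints are satisfied.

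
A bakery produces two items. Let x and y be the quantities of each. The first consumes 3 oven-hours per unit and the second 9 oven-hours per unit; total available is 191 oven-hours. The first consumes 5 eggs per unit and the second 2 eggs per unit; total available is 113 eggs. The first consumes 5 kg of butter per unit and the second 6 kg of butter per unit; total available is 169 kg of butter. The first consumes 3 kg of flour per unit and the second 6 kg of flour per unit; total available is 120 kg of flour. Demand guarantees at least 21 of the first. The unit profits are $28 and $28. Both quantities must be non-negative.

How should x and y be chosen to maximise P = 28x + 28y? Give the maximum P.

x = 21, y = 4, maximum P = 700

Vertices and P = 28x + 28y:
  (113/5, 0) → P = 3164/5
  (21, 0) → P = 588
  (21, 4) → P = 700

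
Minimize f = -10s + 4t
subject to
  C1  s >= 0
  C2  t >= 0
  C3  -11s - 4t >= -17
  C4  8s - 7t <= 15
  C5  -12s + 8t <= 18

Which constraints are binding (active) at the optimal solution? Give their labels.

C2 and C3

Extreme points and f = -10s + 4t:
  (0, 0) → f = 0
  (0, 9/4) → f = 9
  (17/11, 0) → f = -170/11
  (8/17, 201/68) → f = 121/17

The minimum is at (17/11, 0). Substituting into each constraint, equality holds for C2 and C3; the remaining constraints have slack.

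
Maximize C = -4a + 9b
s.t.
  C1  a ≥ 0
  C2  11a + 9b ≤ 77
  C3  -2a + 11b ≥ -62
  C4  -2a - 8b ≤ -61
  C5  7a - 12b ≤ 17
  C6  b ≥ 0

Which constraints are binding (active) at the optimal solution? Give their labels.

C1 and C2

Vertices and C = -4a + 9b:
  (0, 77/9) → C = 77
  (0, 61/8) → C = 549/8
  (67/70, 517/70) → C = 877/14

The maximum is at (0, 77/9). Substituting into each constraint, equality holds for C1 and C2; the remaining constraints have slack.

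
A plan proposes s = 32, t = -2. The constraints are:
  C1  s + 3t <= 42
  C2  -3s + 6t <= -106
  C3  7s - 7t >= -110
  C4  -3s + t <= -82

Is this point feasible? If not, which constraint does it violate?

C1: 26 ≤ 42 ✓
C2: -108 ≤ -106 ✓
C3: 238 ≥ -110 ✓
C4: -98 ≤ -82 ✓

feasible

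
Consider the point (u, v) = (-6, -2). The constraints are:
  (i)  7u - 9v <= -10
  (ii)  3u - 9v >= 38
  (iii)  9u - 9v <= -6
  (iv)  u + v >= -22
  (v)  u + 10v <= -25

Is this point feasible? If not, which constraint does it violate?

Constraint (ii): 3u - 9v = 0, which is not ≥ 38. All other constraints are satisfied.

not feasible — violates (ii)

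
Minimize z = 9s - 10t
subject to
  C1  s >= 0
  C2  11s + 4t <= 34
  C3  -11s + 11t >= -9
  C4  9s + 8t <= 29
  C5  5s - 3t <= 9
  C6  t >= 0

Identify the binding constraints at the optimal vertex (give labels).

Extreme points and z = 9s - 10t:
  (0, 29/8) → z = -145/4
  (0, 0) → z = 0
  (23/11, 14/11) → z = 67/11
  (9/11, 0) → z = 81/11

The minimum is at (0, 29/8). Substituting into each constraint, equality holds for C1 and C4; the remaining constraints have slack.

C1 and C4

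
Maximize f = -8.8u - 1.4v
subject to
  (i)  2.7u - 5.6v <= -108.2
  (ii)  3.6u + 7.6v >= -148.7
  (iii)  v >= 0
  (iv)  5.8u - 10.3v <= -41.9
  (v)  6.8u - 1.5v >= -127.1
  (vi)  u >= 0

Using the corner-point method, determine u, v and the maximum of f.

The feasible region is unbounded (it extends along (15, 68), (103, 58)), but f strictly decreases along every unbounded feasible direction, so there is no improving ray and the maximum is attained at a vertex.

u = 0, v = 541/28, maximum f = -541/20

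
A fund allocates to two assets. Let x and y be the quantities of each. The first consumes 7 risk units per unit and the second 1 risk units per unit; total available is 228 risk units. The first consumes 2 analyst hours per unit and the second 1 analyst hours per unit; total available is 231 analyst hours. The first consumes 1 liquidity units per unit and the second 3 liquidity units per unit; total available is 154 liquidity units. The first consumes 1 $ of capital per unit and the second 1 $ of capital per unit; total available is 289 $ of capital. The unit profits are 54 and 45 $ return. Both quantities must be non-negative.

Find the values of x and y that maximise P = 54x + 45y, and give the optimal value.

x = 53/2, y = 85/2, maximum P = 6687/2

Feasible corners and P = 54x + 45y:
  (0, 0) → P = 0
  (0, 154/3) → P = 2310
  (228/7, 0) → P = 12312/7
  (53/2, 85/2) → P = 6687/2

The binding constraints are 7x + y = 228 and x + 3y = 154.
Solving simultaneously gives x = 53/2, y = 85/2.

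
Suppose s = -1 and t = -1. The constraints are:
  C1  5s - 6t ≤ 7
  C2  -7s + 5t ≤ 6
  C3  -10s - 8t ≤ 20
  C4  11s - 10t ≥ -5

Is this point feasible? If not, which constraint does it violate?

C1: 1 ≤ 7 ✓
C2: 2 ≤ 6 ✓
C3: 18 ≤ 20 ✓
C4: -1 ≥ -5 ✓

feasible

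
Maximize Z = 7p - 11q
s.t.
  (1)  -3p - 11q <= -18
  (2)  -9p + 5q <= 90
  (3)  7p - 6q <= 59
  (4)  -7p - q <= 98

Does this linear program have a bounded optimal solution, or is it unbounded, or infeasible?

bounded optimum

Corner points and Z = 7p - 11q:
  (-150/19, 72/19) → Z = -1842/19
  (757/95, -51/95) → Z = 1172/19
The feasible region has finitely many vertices and no improving ray; the maximum is 1172/19 at (757/95, -51/95).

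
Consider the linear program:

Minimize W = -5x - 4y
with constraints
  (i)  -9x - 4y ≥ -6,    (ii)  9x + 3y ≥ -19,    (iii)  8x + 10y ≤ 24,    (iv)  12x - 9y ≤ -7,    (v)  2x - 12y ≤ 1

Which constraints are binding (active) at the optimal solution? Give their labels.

(i) and (iii)

Feasible corners and W = -5x - 4y:
  (-18/29, 84/29) → W = -246/29
  (26/129, 45/43) → W = -670/129
  (-131/33, 184/33) → W = -27/11
  (-75/38, -47/114) → W = 1313/114
  (-31/42, -13/63) → W = 569/126

The minimum is at (-18/29, 84/29). Substituting into each constraint, equality holds for (i) and (iii); the remaining constraints have slack.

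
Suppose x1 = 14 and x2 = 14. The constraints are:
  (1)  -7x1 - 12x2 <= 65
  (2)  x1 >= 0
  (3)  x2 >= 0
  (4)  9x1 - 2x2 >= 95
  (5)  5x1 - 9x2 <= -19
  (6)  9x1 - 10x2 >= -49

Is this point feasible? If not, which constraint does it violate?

(1): -266 ≤ 65 ✓
(2): 14 ≥ 0 ✓
(3): 14 ≥ 0 ✓
(4): 98 ≥ 95 ✓
(5): -56 ≤ -19 ✓
(6): -14 ≥ -49 ✓

feasible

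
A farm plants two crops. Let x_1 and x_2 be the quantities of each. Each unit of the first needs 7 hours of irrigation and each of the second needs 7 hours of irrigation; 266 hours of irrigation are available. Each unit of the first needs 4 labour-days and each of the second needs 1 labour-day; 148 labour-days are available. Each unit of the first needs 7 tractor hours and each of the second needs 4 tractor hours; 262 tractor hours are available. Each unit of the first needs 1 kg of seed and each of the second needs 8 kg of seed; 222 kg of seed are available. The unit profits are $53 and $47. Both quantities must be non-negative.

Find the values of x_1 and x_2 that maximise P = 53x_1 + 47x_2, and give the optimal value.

Vertices and P = 53x_1 + 47x_2:
  (0, 0) → P = 0
  (0, 111/4) → P = 5217/4
  (37, 0) → P = 1961
  (110/3, 4/3) → P = 2006
  (82/7, 184/7) → P = 12994/7

x_1 = 110/3, x_2 = 4/3, maximum P = 2006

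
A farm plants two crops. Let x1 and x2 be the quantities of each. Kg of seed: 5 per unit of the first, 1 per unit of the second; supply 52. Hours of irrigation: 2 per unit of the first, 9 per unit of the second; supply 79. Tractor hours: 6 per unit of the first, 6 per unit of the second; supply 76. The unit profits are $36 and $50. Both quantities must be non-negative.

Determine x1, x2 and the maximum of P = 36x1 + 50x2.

Corner points and P = 36x1 + 50x2:
  (0, 0) → P = 0
  (0, 79/9) → P = 3950/9
  (52/5, 0) → P = 1872/5
  (59/6, 17/6) → P = 1487/3
  (5, 23/3) → P = 1690/3

At the optimal vertex, 2x1 + 9x2 = 79 and 6x1 + 6x2 = 76.
Solving simultaneously gives x1 = 5, x2 = 23/3.

x1 = 5, x2 = 23/3, maximum P = 1690/3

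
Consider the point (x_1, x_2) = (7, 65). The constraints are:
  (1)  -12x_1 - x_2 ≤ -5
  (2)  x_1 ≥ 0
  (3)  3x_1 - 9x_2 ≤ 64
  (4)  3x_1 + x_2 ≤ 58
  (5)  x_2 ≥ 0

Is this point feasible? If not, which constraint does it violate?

Constraint (4): 3x_1 + x_2 = 86, which is not ≤ 58. All other constraints are satisfied.

not feasible — violates (4)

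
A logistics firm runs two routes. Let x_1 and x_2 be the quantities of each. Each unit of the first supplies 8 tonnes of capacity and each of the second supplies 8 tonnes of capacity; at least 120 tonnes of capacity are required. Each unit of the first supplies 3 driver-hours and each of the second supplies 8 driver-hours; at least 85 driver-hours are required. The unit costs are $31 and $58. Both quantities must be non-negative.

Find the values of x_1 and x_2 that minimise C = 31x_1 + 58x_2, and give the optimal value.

x_1 = 7, x_2 = 8, minimum C = 681

Feasible corners and C = 31x_1 + 58x_2:
  (0, 15) → C = 870
  (85/3, 0) → C = 2635/3
  (7, 8) → C = 681
The feasible region is unbounded (it extends along (0, 1), (1, 0)), but C strictly increases along every unbounded feasible direction, so there is no improving ray and the minimum is attained at a vertex.

The binding constraints are 8x_1 + 8x_2 = 120 and 3x_1 + 8x_2 = 85.
Solving simultaneously gives x_1 = 7, x_2 = 8.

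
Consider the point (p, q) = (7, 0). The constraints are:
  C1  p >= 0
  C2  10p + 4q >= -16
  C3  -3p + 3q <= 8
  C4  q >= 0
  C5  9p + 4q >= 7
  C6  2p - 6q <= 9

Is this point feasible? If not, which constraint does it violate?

not feasible — violates C6

Constraint C6: 2p - 6q = 14, which is not ≤ 9. All other constraints are satisfied.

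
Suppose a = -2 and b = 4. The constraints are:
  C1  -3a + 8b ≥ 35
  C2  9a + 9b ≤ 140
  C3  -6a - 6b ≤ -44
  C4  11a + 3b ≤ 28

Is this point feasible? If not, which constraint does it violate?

Constraint C3: -6a - 6b = -12, which is not ≤ -44. All other constraints are satisfied.

not feasible — violates C3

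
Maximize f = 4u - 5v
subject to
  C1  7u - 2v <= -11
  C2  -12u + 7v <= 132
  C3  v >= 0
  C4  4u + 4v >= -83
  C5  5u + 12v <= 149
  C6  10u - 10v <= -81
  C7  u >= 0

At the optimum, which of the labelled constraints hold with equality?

Extreme points and f = 4u - 5v:
  (83/47, 549/47) → f = -2413/47
  (26/25, 457/50) → f = -2077/50
  (0, 149/12) → f = -745/12
  (0, 81/10) → f = -81/2

The maximum is at (0, 81/10). Substituting into each constraint, equality holds for C6 and C7; the remaining constraints have slack.

C6 and C7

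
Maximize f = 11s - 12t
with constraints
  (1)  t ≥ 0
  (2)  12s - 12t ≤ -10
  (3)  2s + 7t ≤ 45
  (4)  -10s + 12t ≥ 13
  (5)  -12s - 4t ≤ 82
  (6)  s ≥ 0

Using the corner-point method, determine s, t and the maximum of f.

Feasible corners and f = 11s - 12t:
  (235/54, 140/27) → f = -775/54
  (3/2, 7/3) → f = -23/2
  (0, 45/7) → f = -540/7
  (0, 13/12) → f = -13

s = 3/2, t = 7/3, maximum f = -23/2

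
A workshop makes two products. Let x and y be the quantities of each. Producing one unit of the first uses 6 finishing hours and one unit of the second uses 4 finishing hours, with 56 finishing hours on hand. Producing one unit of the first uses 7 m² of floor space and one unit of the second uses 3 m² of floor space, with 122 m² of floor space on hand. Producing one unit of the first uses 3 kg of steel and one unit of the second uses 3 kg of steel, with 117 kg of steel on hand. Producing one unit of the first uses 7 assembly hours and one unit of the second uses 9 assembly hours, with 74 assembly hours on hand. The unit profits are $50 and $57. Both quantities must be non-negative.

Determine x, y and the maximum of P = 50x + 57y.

Corner points and P = 50x + 57y:
  (0, 0) → P = 0
  (0, 74/9) → P = 1406/3
  (28/3, 0) → P = 1400/3
  (8, 2) → P = 514

x = 8, y = 2, maximum P = 514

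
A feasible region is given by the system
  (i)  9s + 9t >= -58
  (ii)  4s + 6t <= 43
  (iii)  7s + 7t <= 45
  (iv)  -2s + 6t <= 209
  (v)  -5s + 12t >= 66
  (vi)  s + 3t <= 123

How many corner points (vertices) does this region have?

5

Of the 14 pairwise boundary intersections, those satisfying every inequality are:
  (-743/24, 1765/72)
  (-430/51, 304/153)
  (-31/14, 121/14)
  (-83/3, 461/18)
  (78/119, 687/119)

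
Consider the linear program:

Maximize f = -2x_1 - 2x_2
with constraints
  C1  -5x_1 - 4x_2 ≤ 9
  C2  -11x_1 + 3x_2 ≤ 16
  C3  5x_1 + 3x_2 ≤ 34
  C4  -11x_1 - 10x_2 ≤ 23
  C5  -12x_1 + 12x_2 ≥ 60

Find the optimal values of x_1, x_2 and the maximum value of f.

x_1 = -1/8, x_2 = 39/8, maximum f = -19/2

Extreme points and f = -2x_1 - 2x_2:
  (9/8, 227/24) → f = -127/6
  (-1/8, 39/8) → f = -19/2
  (19/8, 59/8) → f = -39/2

At the optimal vertex, -11x_1 + 3x_2 = 16 and -12x_1 + 12x_2 = 60.
Solving simultaneously gives x_1 = -1/8, x_2 = 39/8.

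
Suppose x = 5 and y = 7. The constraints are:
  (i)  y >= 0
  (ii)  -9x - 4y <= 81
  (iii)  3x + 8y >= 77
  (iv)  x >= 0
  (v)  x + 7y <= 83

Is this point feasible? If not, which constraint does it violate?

Constraint (iii): 3x + 8y = 71, which is not ≥ 77. All other constraints are satisfied.

not feasible — violates (iii)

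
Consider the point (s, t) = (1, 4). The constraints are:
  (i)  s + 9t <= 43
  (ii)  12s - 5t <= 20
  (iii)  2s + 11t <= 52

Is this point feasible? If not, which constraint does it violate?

feasible

(i): 37 ≤ 43 ✓
(ii): -8 ≤ 20 ✓
(iii): 46 ≤ 52 ✓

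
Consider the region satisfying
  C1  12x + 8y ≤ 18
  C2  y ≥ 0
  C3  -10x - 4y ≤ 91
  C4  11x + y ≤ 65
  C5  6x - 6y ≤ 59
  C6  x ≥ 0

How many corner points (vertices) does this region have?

3

Intersecting each pair of boundary lines and keeping only the points that satisfy every inequality leaves:
  (3/2, 0)
  (0, 9/4)
  (0, 0)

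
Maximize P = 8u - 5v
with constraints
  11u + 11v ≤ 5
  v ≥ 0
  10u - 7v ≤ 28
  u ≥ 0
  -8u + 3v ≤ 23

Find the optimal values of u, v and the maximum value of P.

Extreme points and P = 8u - 5v:
  (5/11, 0) → P = 40/11
  (0, 5/11) → P = -25/11
  (0, 0) → P = 0

u = 5/11, v = 0, maximum P = 40/11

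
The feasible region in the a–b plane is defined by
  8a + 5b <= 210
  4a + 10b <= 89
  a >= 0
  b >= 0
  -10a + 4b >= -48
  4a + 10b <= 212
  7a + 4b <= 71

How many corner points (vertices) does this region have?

5

Pairwise boundary intersections that survive every other constraint:
  (0, 89/10)
  (59/9, 113/18)
  (0, 0)
  (24/5, 0)
  (7, 11/2)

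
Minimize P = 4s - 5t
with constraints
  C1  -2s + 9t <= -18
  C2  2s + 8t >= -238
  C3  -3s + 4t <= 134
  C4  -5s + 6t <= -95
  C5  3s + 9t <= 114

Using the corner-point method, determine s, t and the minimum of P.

s = 249/11, t = 100/33, minimum P = 2488/33

Extreme points and P = 4s - 5t:
  (249/11, 100/33) → P = 2488/33
  (132/5, 58/15) → P = 1294/15
  (-167/13, -345/13) → P = 1057/13
  (509, -157) → P = 2821

The optimum lies where -2s + 9t = -18 and -5s + 6t = -95.
Solving simultaneously gives s = 249/11, t = 100/33.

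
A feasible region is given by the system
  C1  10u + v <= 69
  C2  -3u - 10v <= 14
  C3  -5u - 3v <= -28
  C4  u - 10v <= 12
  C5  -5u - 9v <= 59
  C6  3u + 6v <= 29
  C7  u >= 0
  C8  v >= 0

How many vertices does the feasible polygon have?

4

The feasible vertices (each the meet of two boundaries and inside every other half-plane) are:
  (385/57, 83/57)
  (69/10, 0)
  (27/7, 61/21)
  (28/5, 0)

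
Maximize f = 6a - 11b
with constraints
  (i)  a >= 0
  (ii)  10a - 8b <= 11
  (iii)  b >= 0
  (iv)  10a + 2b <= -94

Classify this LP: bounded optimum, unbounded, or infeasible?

infeasible

The boundaries a = 0 and b = 0 meet at (0, 0), but that point violates 10a + 2b ≤ -94. Every candidate vertex is excluded by some other constraint, so the feasible region is empty.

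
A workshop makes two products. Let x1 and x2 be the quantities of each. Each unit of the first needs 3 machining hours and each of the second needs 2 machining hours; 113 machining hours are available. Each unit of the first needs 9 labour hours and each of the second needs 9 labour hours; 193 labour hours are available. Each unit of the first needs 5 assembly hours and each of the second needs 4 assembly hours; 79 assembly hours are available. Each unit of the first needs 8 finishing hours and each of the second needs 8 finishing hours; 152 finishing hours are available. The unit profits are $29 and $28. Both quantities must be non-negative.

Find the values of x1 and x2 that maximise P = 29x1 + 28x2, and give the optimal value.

Extreme points and P = 29x1 + 28x2:
  (0, 0) → P = 0
  (0, 19) → P = 532
  (79/5, 0) → P = 2291/5
  (3, 16) → P = 535

x1 = 3, x2 = 16, maximum P = 535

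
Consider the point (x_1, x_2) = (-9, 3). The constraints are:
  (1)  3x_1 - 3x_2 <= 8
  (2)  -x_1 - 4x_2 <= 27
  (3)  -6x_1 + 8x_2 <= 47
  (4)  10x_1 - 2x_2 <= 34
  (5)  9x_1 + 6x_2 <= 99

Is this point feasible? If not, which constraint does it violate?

not feasible — violates (3)

Constraint (3): -6x_1 + 8x_2 = 78, which is not ≤ 47. All other constraints are satisfied.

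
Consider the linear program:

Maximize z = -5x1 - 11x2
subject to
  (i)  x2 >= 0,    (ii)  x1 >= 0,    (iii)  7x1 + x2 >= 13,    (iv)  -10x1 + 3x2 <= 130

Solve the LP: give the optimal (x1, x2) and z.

Extreme points and z = -5x1 - 11x2:
  (13/7, 0) → z = -65/7
  (0, 13) → z = -143
  (0, 130/3) → z = -1430/3
The feasible region is unbounded (it extends along (3, 10), (1, 0)), but z strictly decreases along every unbounded feasible direction, so there is no improving ray and the maximum is attained at a vertex.

The optimum lies where x2 = 0 and 7x1 + x2 = 13.
Solving simultaneously gives x1 = 13/7, x2 = 0.

x1 = 13/7, x2 = 0, maximum z = -65/7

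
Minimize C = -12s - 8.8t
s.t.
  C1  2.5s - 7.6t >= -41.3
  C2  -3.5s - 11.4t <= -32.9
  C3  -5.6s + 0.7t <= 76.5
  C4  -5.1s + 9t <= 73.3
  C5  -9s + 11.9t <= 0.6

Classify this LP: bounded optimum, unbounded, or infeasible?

From the feasible point (48691/3865, 7404/773), moving in the direction (7.6, 2.5) keeps every constraint satisfied while C decreases without bound.

unbounded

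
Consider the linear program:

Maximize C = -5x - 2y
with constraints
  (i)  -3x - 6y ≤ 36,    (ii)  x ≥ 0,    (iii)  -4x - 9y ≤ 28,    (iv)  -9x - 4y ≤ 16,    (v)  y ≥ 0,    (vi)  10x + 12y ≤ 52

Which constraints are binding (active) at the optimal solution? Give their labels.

Feasible corners and C = -5x - 2y:
  (0, 0) → C = 0
  (0, 13/3) → C = -26/3
  (26/5, 0) → C = -26

The maximum is at (0, 0). Substituting into each constraint, equality holds for (ii) and (v); the remaining constraints have slack.

(ii) and (v)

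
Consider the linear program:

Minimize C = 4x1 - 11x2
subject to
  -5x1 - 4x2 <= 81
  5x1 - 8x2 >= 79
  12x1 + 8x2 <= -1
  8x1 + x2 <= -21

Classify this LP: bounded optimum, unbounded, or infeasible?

Corner points and C = 4x1 - 11x2:
  (-83/15, -40/3) → C = 1868/15
  (-1/9, -181/9) → C = 1987/9
  (-89/69, -737/69) → C = 337/3
The feasible region has finitely many vertices and no improving ray; the minimum is 337/3 at (-89/69, -737/69).

bounded optimum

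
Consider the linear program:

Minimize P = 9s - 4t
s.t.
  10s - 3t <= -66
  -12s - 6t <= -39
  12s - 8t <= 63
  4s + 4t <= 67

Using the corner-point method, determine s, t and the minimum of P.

s = -41/4, t = 27, minimum P = -801/4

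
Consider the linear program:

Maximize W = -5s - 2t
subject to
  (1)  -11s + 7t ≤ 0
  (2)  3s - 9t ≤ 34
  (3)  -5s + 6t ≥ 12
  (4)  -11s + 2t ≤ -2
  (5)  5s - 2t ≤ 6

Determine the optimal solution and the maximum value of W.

Feasible corners and W = -5s - 2t:
  (84/31, 132/31) → W = -684/31
  (42/13, 66/13) → W = -342/13
  (3, 9/2) → W = -24

At the optimal vertex, -11s + 7t = 0 and -5s + 6t = 12.
Solving simultaneously gives s = 84/31, t = 132/31.

s = 84/31, t = 132/31, maximum W = -684/31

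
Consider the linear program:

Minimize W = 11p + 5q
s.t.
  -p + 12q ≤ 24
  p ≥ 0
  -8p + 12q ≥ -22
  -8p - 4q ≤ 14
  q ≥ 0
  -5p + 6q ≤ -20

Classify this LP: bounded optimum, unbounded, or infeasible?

The boundaries -p + 12q = 24 and p = 0 meet at (0, 2), but that point violates -5p + 6q ≤ -20. Every candidate vertex is excluded by some other constraint, so the feasible region is empty.

infeasible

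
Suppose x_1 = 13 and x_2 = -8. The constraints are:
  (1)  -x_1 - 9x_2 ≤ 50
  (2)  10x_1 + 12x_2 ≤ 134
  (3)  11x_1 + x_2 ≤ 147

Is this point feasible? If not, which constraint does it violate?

not feasible — violates (1)

Constraint (1): -x_1 - 9x_2 = 59, which is not ≤ 50. All other constraints are satisfied.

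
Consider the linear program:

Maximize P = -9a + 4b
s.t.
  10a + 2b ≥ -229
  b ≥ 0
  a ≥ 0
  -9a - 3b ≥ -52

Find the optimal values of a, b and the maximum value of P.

Corner points and P = -9a + 4b:
  (0, 0) → P = 0
  (52/9, 0) → P = -52
  (0, 52/3) → P = 208/3

a = 0, b = 52/3, maximum P = 208/3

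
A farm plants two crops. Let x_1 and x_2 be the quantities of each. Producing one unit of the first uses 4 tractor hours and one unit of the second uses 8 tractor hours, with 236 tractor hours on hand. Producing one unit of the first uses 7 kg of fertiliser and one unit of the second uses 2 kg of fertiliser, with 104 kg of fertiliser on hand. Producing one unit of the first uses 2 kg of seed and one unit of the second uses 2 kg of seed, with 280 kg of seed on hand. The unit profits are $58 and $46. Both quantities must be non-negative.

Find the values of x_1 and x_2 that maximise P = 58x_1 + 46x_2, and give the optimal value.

x_1 = 15/2, x_2 = 103/4, maximum P = 3239/2

Corner points and P = 58x_1 + 46x_2:
  (0, 0) → P = 0
  (0, 59/2) → P = 1357
  (104/7, 0) → P = 6032/7
  (15/2, 103/4) → P = 3239/2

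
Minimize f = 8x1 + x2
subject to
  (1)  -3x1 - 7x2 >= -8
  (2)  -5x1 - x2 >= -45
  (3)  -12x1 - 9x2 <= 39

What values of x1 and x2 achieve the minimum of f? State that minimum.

The optimum lies where -3x1 - 7x2 = -8 and -12x1 - 9x2 = 39.
Solving simultaneously gives x1 = -115/19, x2 = 71/19.

x1 = -115/19, x2 = 71/19, minimum f = -849/19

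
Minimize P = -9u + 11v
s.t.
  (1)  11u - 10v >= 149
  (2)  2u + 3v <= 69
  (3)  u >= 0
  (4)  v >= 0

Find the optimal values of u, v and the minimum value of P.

u = 69/2, v = 0, minimum P = -621/2

Extreme points and P = -9u + 11v:
  (1137/53, 461/53) → P = -5162/53
  (149/11, 0) → P = -1341/11
  (69/2, 0) → P = -621/2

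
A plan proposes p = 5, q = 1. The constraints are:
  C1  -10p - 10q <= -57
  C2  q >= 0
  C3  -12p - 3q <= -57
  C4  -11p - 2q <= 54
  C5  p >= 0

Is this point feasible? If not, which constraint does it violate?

C1: -60 ≤ -57 ✓
C2: 1 ≥ 0 ✓
C3: -63 ≤ -57 ✓
C4: -57 ≤ 54 ✓
C5: 5 ≥ 0 ✓

feasible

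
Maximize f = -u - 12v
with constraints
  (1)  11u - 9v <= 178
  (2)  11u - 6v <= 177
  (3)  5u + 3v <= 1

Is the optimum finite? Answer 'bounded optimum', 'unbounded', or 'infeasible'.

unbounded

From the feasible point (181/26, -293/26), moving in the direction (-9, -11) keeps every constraint satisfied while f increases without bound.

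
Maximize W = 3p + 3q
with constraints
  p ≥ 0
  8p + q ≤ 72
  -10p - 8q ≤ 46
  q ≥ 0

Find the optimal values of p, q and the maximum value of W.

Corner points and W = 3p + 3q:
  (0, 72) → W = 216
  (0, 0) → W = 0
  (9, 0) → W = 27

At the optimal vertex, p = 0 and 8p + q = 72.
Solving simultaneously gives p = 0, q = 72.

p = 0, q = 72, maximum W = 216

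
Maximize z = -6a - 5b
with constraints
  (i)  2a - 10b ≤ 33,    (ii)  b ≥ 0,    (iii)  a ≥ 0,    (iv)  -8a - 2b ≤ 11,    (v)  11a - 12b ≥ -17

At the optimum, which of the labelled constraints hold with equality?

Extreme points and z = -6a - 5b:
  (33/2, 0) → z = -99
  (0, 0) → z = 0
  (0, 17/12) → z = -85/12
The feasible region is unbounded (it extends along (12, 11), (5, 1)), but z strictly decreases along every unbounded feasible direction, so there is no improving ray and the maximum is attained at a vertex.

The maximum is at (0, 0). Substituting into each constraint, equality holds for (ii) and (iii); the remaining constraints have slack.

(ii) and (iii)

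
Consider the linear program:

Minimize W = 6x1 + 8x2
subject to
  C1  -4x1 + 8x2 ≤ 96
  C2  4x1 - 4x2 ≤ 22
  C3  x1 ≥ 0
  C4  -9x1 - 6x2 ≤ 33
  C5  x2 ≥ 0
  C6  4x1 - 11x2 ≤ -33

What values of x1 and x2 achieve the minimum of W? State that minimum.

x1 = 0, x2 = 3, minimum W = 24

Extreme points and W = 6x1 + 8x2:
  (35, 59/2) → W = 446
  (0, 12) → W = 96
  (187/14, 55/7) → W = 143
  (0, 3) → W = 24

The binding constraints are x1 = 0 and 4x1 - 11x2 = -33.
Solving simultaneously gives x1 = 0, x2 = 3.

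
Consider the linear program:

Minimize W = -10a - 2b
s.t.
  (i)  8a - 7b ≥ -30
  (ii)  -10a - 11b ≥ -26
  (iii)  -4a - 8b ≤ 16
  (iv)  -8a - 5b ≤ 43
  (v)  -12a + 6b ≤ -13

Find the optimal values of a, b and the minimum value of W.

a = 32/3, b = -22/3, minimum W = -92

Corner points and W = -10a - 2b:
  (32/3, -22/3) → W = -92
  (299/192, 91/96) → W = -559/32
  (1/15, -61/30) → W = 17/5

The optimum lies where -10a - 11b = -26 and -4a - 8b = 16.
Solving simultaneously gives a = 32/3, b = -22/3.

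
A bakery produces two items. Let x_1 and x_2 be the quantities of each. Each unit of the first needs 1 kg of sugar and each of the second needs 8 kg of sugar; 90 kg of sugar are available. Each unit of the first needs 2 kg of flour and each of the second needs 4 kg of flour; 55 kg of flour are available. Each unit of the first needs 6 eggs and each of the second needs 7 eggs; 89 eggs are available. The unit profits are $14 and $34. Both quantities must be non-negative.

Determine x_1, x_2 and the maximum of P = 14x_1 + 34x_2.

Extreme points and P = 14x_1 + 34x_2:
  (0, 0) → P = 0
  (0, 45/4) → P = 765/2
  (89/6, 0) → P = 623/3
  (2, 11) → P = 402

At the optimal vertex, x_1 + 8x_2 = 90 and 6x_1 + 7x_2 = 89.
Solving simultaneously gives x_1 = 2, x_2 = 11.

x_1 = 2, x_2 = 11, maximum P = 402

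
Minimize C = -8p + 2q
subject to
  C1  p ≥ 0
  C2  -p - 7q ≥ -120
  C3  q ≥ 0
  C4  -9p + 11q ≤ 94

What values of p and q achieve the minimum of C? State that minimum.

p = 120, q = 0, minimum C = -960

Extreme points and C = -8p + 2q:
  (0, 0) → C = 0
  (0, 94/11) → C = 188/11
  (120, 0) → C = -960
  (331/37, 587/37) → C = -1474/37

The optimum lies where -p - 7q = -120 and q = 0.
Solving simultaneously gives p = 120, q = 0.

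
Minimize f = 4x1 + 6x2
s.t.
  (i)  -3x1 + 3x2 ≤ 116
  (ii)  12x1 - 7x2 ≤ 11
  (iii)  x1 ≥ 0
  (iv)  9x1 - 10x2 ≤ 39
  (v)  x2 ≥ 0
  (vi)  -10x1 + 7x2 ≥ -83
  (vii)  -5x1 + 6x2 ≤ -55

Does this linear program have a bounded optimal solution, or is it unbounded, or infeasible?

infeasible

The boundaries -3x1 + 3x2 = 116 and 12x1 - 7x2 = 11 meet at (169/3, 95), but that point violates -5x1 + 6x2 ≤ -55. Every candidate vertex is excluded by some other constraint, so the feasible region is empty.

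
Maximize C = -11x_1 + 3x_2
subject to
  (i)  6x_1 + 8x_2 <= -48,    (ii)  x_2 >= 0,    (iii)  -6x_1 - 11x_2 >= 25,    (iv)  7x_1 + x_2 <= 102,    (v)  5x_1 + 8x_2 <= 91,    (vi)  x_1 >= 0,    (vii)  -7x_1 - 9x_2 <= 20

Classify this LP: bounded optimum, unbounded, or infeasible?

The boundaries x_1 = 0 and -7x_1 - 9x_2 = 20 meet at (0, -20/9), but that point violates 6x_1 + 8x_2 ≤ -48. Every candidate vertex is excluded by some other constraint, so the feasible region is empty.

infeasible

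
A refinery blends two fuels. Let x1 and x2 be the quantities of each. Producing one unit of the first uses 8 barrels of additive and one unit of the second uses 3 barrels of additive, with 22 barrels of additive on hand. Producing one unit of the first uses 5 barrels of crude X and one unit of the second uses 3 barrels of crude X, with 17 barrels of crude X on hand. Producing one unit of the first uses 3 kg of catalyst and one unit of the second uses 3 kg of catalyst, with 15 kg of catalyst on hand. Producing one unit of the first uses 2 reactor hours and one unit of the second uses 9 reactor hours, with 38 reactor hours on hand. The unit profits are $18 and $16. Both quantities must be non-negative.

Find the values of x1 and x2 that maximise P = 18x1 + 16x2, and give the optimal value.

Extreme points and P = 18x1 + 16x2:
  (0, 0) → P = 0
  (0, 38/9) → P = 608/9
  (11/4, 0) → P = 99/2
  (5/3, 26/9) → P = 686/9
  (1, 4) → P = 82

The binding constraints are 5x1 + 3x2 = 17 and 3x1 + 3x2 = 15.
Solving simultaneously gives x1 = 1, x2 = 4.

x1 = 1, x2 = 4, maximum P = 82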